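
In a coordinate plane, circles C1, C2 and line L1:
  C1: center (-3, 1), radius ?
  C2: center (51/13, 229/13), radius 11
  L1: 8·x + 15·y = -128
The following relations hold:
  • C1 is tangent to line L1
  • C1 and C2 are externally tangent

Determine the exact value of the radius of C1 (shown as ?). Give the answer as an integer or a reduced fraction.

1. [C1‖L1]  r_C1² − 49 = 0  ⇒  r_C1 = 7 (r>0 drops 1)
2. [ext C1·C2]  r_C1² + 22r_C1 − 203 = 0  ⇒  r_C1 = 7 (r>0 drops 1)

7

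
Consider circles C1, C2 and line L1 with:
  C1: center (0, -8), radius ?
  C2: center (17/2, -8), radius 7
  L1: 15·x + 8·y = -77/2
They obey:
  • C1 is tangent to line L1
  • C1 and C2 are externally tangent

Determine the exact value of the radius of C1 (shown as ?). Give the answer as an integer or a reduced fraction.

3/2

1. [C1‖L1]  r_C1² − 9/4 = 0  ⇒  r_C1 = 3/2 (r>0 drops 1)
2. [ext C1·C2]  r_C1² + 14r_C1 − 93/4 = 0  ⇒  r_C1 = 3/2 (r>0 drops 1)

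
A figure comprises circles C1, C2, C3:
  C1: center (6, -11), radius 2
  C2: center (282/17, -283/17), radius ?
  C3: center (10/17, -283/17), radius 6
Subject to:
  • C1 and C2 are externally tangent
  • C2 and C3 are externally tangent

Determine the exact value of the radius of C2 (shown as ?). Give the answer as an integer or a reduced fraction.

1. [ext C1·C2]  r_C2² + 4r_C2 − 140 = 0  ⇒  r_C2 = 10 (r>0 drops 1)
2. [ext C2·C3]  r_C2² + 12r_C2 − 220 = 0  ⇒  r_C2 = 10 (r>0 drops 1)

10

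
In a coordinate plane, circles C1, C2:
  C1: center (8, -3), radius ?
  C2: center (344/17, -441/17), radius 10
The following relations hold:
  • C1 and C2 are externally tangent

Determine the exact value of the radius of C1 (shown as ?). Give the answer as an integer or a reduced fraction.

16

1. [ext C1·C2]  r_C1² + 20r_C1 − 576 = 0  ⇒  r_C1 = 16 (r>0 drops 1)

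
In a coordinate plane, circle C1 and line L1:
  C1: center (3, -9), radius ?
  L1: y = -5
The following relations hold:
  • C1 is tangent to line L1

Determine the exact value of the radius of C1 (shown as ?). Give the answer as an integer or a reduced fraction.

1. [C1‖L1]  r_C1² − 16 = 0  ⇒  r_C1 = 4 (r>0 drops 1)

4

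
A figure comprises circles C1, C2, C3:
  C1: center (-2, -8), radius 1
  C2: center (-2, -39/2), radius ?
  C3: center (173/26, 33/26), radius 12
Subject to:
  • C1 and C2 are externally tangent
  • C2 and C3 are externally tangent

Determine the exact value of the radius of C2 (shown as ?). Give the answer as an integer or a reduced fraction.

21/2

1. [ext C1·C2]  r_C2² + 2r_C2 − 525/4 = 0  ⇒  r_C2 = 21/2 (r>0 drops 1)
2. [ext C2·C3]  r_C2² + 24r_C2 − 1449/4 = 0  ⇒  r_C2 = 21/2 (r>0 drops 1)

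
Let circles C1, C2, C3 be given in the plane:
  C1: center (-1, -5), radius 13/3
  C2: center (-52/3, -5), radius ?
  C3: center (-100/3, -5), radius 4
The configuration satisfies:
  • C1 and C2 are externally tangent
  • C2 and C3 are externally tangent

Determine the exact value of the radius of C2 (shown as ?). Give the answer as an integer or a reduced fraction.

1. [ext C1·C2]  r_C2² + (26/3)r_C2 − 248 = 0  ⇒  r_C2 = 12 (r>0 drops 1)
2. [ext C2·C3]  r_C2² + 8r_C2 − 240 = 0  ⇒  r_C2 = 12 (r>0 drops 1)

12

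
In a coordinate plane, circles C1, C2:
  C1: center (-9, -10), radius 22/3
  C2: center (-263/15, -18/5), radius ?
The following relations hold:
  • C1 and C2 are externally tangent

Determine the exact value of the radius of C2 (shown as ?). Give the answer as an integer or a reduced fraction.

10/3

1. [ext C1·C2]  r_C2² + (44/3)r_C2 − 60 = 0  ⇒  r_C2 = 10/3 (r>0 drops 1)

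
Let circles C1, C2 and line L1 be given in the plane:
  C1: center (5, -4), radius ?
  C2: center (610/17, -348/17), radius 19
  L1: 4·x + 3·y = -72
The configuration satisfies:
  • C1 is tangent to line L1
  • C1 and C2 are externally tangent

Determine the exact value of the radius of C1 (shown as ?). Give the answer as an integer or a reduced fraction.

1. [C1‖L1]  r_C1² − 256 = 0  ⇒  r_C1 = 16 (r>0 drops 1)
2. [ext C1·C2]  r_C1² + 38r_C1 − 864 = 0  ⇒  r_C1 = 16 (r>0 drops 1)

16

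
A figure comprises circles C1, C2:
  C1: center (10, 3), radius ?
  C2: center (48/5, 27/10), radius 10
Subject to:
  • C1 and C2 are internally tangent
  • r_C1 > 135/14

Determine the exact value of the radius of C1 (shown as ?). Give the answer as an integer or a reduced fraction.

21/2

1. [int C1,C2]  r_C1² − 20r_C1 + 399/4 = 0  ⇒  r_C1 = 19/2 or 21/2
2. given r_C1 > 135/14: keep 21/2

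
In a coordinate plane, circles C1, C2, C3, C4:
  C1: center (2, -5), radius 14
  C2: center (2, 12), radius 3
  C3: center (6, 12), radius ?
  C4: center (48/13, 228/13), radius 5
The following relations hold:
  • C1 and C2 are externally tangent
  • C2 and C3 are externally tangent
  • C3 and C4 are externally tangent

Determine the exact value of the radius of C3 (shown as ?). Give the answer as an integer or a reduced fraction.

1

1. [ext C2·C3]  r_C3² + 6r_C3 − 7 = 0  ⇒  r_C3 = 1 (r>0 drops 1)
2. [ext C3·C4]  r_C3² + 10r_C3 − 11 = 0  ⇒  r_C3 = 1 (r>0 drops 1)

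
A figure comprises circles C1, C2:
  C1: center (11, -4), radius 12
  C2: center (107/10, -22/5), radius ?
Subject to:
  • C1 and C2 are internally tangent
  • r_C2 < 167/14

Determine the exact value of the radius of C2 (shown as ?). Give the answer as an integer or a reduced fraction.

23/2

1. [int C1,C2]  r_C2² − 24r_C2 + 575/4 = 0  ⇒  r_C2 = 23/2 or 25/2
2. given r_C2 < 167/14: keep 23/2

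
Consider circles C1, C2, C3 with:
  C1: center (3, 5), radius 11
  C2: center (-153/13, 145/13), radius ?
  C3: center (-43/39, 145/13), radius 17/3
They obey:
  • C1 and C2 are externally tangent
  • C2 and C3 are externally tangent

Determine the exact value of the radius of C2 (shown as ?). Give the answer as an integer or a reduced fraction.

1. [ext C1·C2]  r_C2² + 22r_C2 − 135 = 0  ⇒  r_C2 = 5 (r>0 drops 1)
2. [ext C2·C3]  r_C2² + (34/3)r_C2 − 245/3 = 0  ⇒  r_C2 = 5 (r>0 drops 1)

5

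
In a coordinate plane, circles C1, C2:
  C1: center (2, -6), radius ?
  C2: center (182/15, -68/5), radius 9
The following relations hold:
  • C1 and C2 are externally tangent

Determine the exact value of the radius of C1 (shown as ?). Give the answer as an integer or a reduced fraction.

11/3

1. [ext C1·C2]  r_C1² + 18r_C1 − 715/9 = 0  ⇒  r_C1 = 11/3 (r>0 drops 1)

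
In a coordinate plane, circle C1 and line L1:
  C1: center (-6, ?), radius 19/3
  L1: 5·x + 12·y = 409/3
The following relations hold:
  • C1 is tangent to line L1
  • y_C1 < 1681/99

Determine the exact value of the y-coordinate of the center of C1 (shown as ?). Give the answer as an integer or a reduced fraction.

7

1. [C1‖L1]  y_C1² − (499/18)y_C1 + 2611/18 = 0  ⇒  y_C1 = 7 or 373/18
2. given y_C1 < 1681/99: keep 7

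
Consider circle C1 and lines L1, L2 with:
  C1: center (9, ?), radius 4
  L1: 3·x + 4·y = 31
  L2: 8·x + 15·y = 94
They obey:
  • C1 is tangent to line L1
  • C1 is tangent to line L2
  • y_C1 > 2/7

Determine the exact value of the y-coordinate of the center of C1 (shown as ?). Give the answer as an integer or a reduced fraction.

1. [C1‖L1]  y_C1² − 2y_C1 − 24 = 0  ⇒  y_C1 = -4 or 6
2. [C1‖L2]  y_C1² − (44/15)y_C1 − 92/5 = 0  ⇒  y_C1 = -46/15 or 6

6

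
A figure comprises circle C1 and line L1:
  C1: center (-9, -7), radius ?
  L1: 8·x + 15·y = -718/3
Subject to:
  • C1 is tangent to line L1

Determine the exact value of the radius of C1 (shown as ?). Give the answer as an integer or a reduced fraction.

11/3

1. [C1‖L1]  r_C1² − 121/9 = 0  ⇒  r_C1 = 11/3 (r>0 drops 1)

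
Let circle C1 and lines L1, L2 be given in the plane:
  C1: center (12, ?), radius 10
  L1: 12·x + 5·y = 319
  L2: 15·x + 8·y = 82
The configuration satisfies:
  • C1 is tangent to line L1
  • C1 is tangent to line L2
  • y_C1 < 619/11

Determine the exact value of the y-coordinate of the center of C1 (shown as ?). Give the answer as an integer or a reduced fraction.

1. [C1‖L1]  y_C1² − 70y_C1 + 549 = 0  ⇒  y_C1 = 9 or 61
2. [C1‖L2]  y_C1² + (49/2)y_C1 − 603/2 = 0  ⇒  y_C1 = -67/2 or 9

9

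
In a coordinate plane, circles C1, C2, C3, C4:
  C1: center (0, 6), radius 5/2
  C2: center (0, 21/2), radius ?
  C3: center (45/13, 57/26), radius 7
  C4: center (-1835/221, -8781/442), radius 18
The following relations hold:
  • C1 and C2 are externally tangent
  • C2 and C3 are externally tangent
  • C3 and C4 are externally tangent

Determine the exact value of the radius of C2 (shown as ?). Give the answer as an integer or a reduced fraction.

2

1. [ext C1·C2]  r_C2² + 5r_C2 − 14 = 0  ⇒  r_C2 = 2 (r>0 drops 1)
2. [ext C2·C3]  r_C2² + 14r_C2 − 32 = 0  ⇒  r_C2 = 2 (r>0 drops 1)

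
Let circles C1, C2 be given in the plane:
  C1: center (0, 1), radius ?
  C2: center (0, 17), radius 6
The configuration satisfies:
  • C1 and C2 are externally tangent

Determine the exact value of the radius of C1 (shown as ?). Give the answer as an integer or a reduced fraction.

10

1. [ext C1·C2]  r_C1² + 12r_C1 − 220 = 0  ⇒  r_C1 = 10 (r>0 drops 1)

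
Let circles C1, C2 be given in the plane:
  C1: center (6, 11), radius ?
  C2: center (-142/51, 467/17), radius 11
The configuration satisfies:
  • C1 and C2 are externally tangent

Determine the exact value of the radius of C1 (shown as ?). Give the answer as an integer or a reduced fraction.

23/3

1. [ext C1·C2]  r_C1² + 22r_C1 − 2047/9 = 0  ⇒  r_C1 = 23/3 (r>0 drops 1)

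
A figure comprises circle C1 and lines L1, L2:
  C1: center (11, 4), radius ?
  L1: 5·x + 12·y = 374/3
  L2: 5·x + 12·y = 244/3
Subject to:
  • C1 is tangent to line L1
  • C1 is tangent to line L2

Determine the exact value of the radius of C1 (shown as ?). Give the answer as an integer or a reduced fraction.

5/3

1. [C1‖L1]  r_C1² − 25/9 = 0  ⇒  r_C1 = 5/3 (r>0 drops 1)
2. [C1‖L2]  r_C1² − 25/9 = 0  ⇒  r_C1 = 5/3 (r>0 drops 1)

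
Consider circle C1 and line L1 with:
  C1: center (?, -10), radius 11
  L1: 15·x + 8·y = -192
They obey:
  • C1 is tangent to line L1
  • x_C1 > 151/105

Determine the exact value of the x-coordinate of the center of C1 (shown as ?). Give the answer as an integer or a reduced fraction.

5

1. [C1‖L1]  x_C1² + (224/15)x_C1 − 299/3 = 0  ⇒  x_C1 = -299/15 or 5
2. given x_C1 > 151/105: keep 5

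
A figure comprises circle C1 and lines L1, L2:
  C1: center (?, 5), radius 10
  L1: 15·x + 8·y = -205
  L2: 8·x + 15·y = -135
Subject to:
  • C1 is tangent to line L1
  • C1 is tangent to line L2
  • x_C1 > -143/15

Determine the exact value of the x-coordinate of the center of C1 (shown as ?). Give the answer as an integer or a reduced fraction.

-5

1. [C1‖L1]  x_C1² + (98/3)x_C1 + 415/3 = 0  ⇒  x_C1 = -83/3 or -5
2. [C1‖L2]  x_C1² + (105/2)x_C1 + 475/2 = 0  ⇒  x_C1 = -95/2 or -5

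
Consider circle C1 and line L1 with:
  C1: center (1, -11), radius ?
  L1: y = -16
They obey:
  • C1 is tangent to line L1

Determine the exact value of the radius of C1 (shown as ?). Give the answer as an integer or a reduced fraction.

5

1. [C1‖L1]  r_C1² − 25 = 0  ⇒  r_C1 = 5 (r>0 drops 1)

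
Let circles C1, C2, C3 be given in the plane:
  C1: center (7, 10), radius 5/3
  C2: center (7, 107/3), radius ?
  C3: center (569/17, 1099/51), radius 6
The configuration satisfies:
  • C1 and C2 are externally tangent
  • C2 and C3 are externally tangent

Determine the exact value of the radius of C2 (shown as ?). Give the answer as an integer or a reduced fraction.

1. [ext C1·C2]  r_C2² + (10/3)r_C2 − 656 = 0  ⇒  r_C2 = 24 (r>0 drops 1)
2. [ext C2·C3]  r_C2² + 12r_C2 − 864 = 0  ⇒  r_C2 = 24 (r>0 drops 1)

24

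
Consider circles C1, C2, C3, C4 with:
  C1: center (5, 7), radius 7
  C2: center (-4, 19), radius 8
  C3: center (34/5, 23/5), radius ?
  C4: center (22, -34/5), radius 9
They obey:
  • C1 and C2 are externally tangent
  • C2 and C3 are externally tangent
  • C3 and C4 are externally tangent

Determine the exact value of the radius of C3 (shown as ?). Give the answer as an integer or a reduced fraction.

1. [ext C2·C3]  r_C3² + 16r_C3 − 260 = 0  ⇒  r_C3 = 10 (r>0 drops 1)
2. [ext C3·C4]  r_C3² + 18r_C3 − 280 = 0  ⇒  r_C3 = 10 (r>0 drops 1)

10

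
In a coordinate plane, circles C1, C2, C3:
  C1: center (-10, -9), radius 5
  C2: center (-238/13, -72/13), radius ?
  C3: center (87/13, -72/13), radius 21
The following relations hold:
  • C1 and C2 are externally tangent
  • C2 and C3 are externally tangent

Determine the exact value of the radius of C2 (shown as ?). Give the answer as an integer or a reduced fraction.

1. [ext C1·C2]  r_C2² + 10r_C2 − 56 = 0  ⇒  r_C2 = 4 (r>0 drops 1)
2. [ext C2·C3]  r_C2² + 42r_C2 − 184 = 0  ⇒  r_C2 = 4 (r>0 drops 1)

4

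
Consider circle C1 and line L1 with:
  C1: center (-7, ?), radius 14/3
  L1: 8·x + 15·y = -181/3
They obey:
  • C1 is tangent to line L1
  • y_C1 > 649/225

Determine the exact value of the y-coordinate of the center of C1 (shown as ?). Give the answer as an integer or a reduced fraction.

5

1. [C1‖L1]  y_C1² + (26/45)y_C1 − 251/9 = 0  ⇒  y_C1 = -251/45 or 5
2. given y_C1 > 649/225: keep 5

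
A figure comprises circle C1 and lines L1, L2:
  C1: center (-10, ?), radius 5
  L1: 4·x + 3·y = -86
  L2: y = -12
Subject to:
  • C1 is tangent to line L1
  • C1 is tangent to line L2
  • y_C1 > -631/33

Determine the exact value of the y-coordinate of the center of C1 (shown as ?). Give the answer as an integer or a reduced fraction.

1. [C1‖L1]  y_C1² + (92/3)y_C1 + 497/3 = 0  ⇒  y_C1 = -71/3 or -7
2. [C1‖L2]  y_C1² + 24y_C1 + 119 = 0  ⇒  y_C1 = -17 or -7

-7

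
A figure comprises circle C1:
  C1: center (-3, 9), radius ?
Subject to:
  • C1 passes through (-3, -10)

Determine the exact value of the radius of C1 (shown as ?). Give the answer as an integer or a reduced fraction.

1. [C1∋P]  r_C1² − 361 = 0  ⇒  r_C1 = 19 (r>0 drops 1)

19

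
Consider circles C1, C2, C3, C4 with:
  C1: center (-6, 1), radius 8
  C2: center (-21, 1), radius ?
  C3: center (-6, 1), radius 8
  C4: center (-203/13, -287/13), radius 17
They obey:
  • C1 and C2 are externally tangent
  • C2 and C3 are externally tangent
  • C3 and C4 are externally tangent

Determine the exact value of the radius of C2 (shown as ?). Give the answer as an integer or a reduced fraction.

7

1. [ext C1·C2]  r_C2² + 16r_C2 − 161 = 0  ⇒  r_C2 = 7 (r>0 drops 1)
2. [ext C2·C3]  r_C2² + 16r_C2 − 161 = 0  ⇒  r_C2 = 7 (r>0 drops 1)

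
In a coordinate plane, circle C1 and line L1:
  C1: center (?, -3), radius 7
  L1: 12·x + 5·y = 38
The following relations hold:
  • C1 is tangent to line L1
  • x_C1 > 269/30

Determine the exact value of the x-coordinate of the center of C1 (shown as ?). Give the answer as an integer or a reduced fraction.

12

1. [C1‖L1]  x_C1² − (53/6)x_C1 − 38 = 0  ⇒  x_C1 = -19/6 or 12
2. given x_C1 > 269/30: keep 12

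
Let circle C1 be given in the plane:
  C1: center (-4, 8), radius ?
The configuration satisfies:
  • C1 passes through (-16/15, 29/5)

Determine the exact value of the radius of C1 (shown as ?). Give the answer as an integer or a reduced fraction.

11/3

1. [C1∋P]  r_C1² − 121/9 = 0  ⇒  r_C1 = 11/3 (r>0 drops 1)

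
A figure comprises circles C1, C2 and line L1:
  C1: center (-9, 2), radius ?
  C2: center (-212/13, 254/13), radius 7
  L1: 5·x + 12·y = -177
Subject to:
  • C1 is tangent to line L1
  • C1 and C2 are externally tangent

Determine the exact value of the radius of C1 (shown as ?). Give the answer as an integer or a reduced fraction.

12

1. [C1‖L1]  r_C1² − 144 = 0  ⇒  r_C1 = 12 (r>0 drops 1)
2. [ext C1·C2]  r_C1² + 14r_C1 − 312 = 0  ⇒  r_C1 = 12 (r>0 drops 1)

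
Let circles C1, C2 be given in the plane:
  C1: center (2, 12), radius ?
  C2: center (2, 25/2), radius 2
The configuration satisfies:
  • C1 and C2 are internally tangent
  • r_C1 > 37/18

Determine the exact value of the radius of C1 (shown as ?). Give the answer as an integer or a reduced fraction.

5/2

1. [int C1,C2]  r_C1² − 4r_C1 + 15/4 = 0  ⇒  r_C1 = 3/2 or 5/2
2. given r_C1 > 37/18: keep 5/2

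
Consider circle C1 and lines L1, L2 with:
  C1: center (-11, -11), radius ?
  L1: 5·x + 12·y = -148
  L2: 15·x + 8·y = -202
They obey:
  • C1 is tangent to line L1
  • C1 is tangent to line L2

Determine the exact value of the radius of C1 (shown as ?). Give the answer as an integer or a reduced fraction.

3

1. [C1‖L1]  r_C1² − 9 = 0  ⇒  r_C1 = 3 (r>0 drops 1)
2. [C1‖L2]  r_C1² − 9 = 0  ⇒  r_C1 = 3 (r>0 drops 1)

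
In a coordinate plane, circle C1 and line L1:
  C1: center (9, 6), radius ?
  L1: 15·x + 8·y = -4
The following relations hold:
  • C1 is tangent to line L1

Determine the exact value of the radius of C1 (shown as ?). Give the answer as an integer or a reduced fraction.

1. [C1‖L1]  r_C1² − 121 = 0  ⇒  r_C1 = 11 (r>0 drops 1)

11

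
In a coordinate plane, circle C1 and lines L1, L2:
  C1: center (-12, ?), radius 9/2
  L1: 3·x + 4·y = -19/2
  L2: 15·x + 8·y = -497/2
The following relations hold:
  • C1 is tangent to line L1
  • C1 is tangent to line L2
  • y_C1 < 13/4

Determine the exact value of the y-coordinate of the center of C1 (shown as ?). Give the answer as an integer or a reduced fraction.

1

1. [C1‖L1]  y_C1² − (53/4)y_C1 + 49/4 = 0  ⇒  y_C1 = 1 or 49/4
2. [C1‖L2]  y_C1² + (137/8)y_C1 − 145/8 = 0  ⇒  y_C1 = -145/8 or 1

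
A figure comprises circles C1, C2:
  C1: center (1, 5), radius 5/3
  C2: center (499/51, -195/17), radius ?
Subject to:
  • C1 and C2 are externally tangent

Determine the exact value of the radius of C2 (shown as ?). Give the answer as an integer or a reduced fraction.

1. [ext C1·C2]  r_C2² + (10/3)r_C2 − 1037/3 = 0  ⇒  r_C2 = 17 (r>0 drops 1)

17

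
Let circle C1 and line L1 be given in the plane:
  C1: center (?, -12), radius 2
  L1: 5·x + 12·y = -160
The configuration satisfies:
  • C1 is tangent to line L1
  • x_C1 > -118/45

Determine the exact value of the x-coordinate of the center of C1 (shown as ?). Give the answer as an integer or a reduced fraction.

1. [C1‖L1]  x_C1² + (32/5)x_C1 − 84/5 = 0  ⇒  x_C1 = -42/5 or 2
2. given x_C1 > -118/45: keep 2

2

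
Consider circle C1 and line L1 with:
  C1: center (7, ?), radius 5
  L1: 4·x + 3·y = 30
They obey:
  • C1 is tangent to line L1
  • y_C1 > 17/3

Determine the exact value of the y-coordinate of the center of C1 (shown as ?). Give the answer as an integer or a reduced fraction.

1. [C1‖L1]  y_C1² − (4/3)y_C1 − 69 = 0  ⇒  y_C1 = -23/3 or 9
2. given y_C1 > 17/3: keep 9

9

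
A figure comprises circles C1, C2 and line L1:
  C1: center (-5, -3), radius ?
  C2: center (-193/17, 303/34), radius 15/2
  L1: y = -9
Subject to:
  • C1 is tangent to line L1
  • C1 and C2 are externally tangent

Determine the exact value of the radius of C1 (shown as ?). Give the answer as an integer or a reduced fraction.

1. [C1‖L1]  r_C1² − 36 = 0  ⇒  r_C1 = 6 (r>0 drops 1)
2. [ext C1·C2]  r_C1² + 15r_C1 − 126 = 0  ⇒  r_C1 = 6 (r>0 drops 1)

6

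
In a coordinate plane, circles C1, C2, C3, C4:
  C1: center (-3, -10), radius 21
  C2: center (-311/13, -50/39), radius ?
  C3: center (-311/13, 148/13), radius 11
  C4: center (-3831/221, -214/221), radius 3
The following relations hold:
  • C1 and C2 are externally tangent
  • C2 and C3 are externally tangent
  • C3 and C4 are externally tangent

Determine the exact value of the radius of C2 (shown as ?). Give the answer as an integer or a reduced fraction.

5/3

1. [ext C1·C2]  r_C2² + 42r_C2 − 655/9 = 0  ⇒  r_C2 = 5/3 (r>0 drops 1)
2. [ext C2·C3]  r_C2² + 22r_C2 − 355/9 = 0  ⇒  r_C2 = 5/3 (r>0 drops 1)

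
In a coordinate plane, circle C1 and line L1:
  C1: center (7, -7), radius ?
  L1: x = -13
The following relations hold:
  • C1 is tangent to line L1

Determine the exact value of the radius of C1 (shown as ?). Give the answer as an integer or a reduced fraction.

20

1. [C1‖L1]  r_C1² − 400 = 0  ⇒  r_C1 = 20 (r>0 drops 1)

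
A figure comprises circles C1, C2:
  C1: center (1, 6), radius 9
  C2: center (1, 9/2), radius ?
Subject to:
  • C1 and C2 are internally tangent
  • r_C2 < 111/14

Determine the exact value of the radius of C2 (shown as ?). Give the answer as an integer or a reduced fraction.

1. [int C1,C2]  r_C2² − 18r_C2 + 315/4 = 0  ⇒  r_C2 = 15/2 or 21/2
2. given r_C2 < 111/14: keep 15/2

15/2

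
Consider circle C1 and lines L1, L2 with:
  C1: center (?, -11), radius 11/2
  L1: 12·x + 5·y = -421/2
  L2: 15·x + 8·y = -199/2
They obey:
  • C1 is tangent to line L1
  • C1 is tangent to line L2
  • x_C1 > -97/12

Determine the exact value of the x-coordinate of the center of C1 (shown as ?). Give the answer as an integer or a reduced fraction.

1. [C1‖L1]  x_C1² + (311/12)x_C1 + 1589/12 = 0  ⇒  x_C1 = -227/12 or -7
2. [C1‖L2]  x_C1² + (23/15)x_C1 − 574/15 = 0  ⇒  x_C1 = -7 or 82/15

-7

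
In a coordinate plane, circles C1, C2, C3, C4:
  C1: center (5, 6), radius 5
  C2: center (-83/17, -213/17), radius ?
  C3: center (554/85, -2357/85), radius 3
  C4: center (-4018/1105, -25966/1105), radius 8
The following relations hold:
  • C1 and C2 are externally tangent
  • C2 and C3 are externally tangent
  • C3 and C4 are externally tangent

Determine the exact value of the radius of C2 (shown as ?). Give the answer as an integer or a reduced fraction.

1. [ext C1·C2]  r_C2² + 10r_C2 − 416 = 0  ⇒  r_C2 = 16 (r>0 drops 1)
2. [ext C2·C3]  r_C2² + 6r_C2 − 352 = 0  ⇒  r_C2 = 16 (r>0 drops 1)

16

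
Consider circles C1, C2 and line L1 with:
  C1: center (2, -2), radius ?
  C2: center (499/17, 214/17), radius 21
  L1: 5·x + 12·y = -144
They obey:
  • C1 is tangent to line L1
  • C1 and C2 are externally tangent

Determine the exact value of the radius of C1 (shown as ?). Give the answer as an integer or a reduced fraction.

10

1. [C1‖L1]  r_C1² − 100 = 0  ⇒  r_C1 = 10 (r>0 drops 1)
2. [ext C1·C2]  r_C1² + 42r_C1 − 520 = 0  ⇒  r_C1 = 10 (r>0 drops 1)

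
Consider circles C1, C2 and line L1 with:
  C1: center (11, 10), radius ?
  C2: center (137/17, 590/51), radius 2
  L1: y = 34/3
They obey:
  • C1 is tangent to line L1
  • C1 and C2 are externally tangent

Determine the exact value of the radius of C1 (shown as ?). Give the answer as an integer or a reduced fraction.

1. [C1‖L1]  r_C1² − 16/9 = 0  ⇒  r_C1 = 4/3 (r>0 drops 1)
2. [ext C1·C2]  r_C1² + 4r_C1 − 64/9 = 0  ⇒  r_C1 = 4/3 (r>0 drops 1)

4/3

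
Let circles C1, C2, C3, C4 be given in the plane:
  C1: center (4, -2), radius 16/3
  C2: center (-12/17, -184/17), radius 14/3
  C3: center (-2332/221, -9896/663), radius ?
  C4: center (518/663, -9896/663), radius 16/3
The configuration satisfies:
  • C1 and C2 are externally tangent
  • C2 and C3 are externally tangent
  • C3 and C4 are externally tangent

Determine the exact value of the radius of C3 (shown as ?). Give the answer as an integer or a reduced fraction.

1. [ext C2·C3]  r_C3² + (28/3)r_C3 − 92 = 0  ⇒  r_C3 = 6 (r>0 drops 1)
2. [ext C3·C4]  r_C3² + (32/3)r_C3 − 100 = 0  ⇒  r_C3 = 6 (r>0 drops 1)

6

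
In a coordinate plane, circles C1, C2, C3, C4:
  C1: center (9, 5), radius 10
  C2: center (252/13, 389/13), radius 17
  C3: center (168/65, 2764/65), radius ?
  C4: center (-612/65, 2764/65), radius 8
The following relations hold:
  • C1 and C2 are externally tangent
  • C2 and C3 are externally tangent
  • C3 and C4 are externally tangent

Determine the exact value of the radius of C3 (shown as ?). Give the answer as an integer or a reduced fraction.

4

1. [ext C2·C3]  r_C3² + 34r_C3 − 152 = 0  ⇒  r_C3 = 4 (r>0 drops 1)
2. [ext C3·C4]  r_C3² + 16r_C3 − 80 = 0  ⇒  r_C3 = 4 (r>0 drops 1)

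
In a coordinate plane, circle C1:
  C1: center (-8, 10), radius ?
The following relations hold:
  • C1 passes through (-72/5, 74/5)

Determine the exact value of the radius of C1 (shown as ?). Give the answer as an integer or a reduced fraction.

1. [C1∋P]  r_C1² − 64 = 0  ⇒  r_C1 = 8 (r>0 drops 1)

8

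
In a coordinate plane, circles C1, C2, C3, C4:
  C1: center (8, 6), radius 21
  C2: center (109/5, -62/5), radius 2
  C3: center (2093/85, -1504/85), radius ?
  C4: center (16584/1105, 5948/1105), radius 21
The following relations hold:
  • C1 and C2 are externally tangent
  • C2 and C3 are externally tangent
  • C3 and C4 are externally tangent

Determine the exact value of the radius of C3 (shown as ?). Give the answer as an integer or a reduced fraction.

1. [ext C2·C3]  r_C3² + 4r_C3 − 32 = 0  ⇒  r_C3 = 4 (r>0 drops 1)
2. [ext C3·C4]  r_C3² + 42r_C3 − 184 = 0  ⇒  r_C3 = 4 (r>0 drops 1)

4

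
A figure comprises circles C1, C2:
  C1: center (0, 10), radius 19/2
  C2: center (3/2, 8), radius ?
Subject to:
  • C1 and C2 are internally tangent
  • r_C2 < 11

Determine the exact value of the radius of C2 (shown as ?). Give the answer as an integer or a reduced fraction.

7

1. [int C1,C2]  r_C2² − 19r_C2 + 84 = 0  ⇒  r_C2 = 7 or 12
2. given r_C2 < 11: keep 7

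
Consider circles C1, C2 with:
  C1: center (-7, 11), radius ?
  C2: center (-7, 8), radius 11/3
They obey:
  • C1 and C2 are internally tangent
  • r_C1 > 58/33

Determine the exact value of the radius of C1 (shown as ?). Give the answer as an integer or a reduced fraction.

1. [int C1,C2]  r_C1² − (22/3)r_C1 + 40/9 = 0  ⇒  r_C1 = 2/3 or 20/3
2. given r_C1 > 58/33: keep 20/3

20/3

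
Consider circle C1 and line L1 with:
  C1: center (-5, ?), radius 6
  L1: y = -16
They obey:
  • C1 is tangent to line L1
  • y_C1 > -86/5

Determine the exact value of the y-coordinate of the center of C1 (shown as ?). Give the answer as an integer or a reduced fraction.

1. [C1‖L1]  y_C1² + 32y_C1 + 220 = 0  ⇒  y_C1 = -22 or -10
2. given y_C1 > -86/5: keep -10

-10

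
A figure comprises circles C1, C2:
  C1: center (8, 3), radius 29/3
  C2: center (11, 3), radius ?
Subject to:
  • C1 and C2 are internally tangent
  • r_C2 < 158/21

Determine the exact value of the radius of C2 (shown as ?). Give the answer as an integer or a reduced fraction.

1. [int C1,C2]  r_C2² − (58/3)r_C2 + 760/9 = 0  ⇒  r_C2 = 20/3 or 38/3
2. given r_C2 < 158/21: keep 20/3

20/3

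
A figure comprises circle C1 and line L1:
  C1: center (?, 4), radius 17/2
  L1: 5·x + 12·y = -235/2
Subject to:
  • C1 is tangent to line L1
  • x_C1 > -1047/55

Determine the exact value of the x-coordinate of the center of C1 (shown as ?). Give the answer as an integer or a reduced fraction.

1. [C1‖L1]  x_C1² + (331/5)x_C1 + 3036/5 = 0  ⇒  x_C1 = -276/5 or -11
2. given x_C1 > -1047/55: keep -11

-11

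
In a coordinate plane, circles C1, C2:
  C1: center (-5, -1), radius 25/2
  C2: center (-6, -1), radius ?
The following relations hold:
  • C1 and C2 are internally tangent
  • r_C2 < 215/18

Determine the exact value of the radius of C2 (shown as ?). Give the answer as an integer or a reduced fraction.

23/2

1. [int C1,C2]  r_C2² − 25r_C2 + 621/4 = 0  ⇒  r_C2 = 23/2 or 27/2
2. given r_C2 < 215/18: keep 23/2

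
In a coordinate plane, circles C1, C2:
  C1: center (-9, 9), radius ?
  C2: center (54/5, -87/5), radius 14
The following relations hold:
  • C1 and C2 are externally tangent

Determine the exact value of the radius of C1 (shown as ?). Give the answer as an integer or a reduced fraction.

19

1. [ext C1·C2]  r_C1² + 28r_C1 − 893 = 0  ⇒  r_C1 = 19 (r>0 drops 1)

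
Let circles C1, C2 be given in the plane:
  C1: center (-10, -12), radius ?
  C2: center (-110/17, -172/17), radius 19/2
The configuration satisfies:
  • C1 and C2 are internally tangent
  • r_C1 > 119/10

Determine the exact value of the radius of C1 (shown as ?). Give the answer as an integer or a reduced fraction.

1. [int C1,C2]  r_C1² − 19r_C1 + 297/4 = 0  ⇒  r_C1 = 11/2 or 27/2
2. given r_C1 > 119/10: keep 27/2

27/2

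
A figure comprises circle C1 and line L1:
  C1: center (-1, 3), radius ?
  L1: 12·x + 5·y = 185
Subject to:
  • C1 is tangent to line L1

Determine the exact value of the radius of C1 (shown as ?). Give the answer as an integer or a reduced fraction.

1. [C1‖L1]  r_C1² − 196 = 0  ⇒  r_C1 = 14 (r>0 drops 1)

14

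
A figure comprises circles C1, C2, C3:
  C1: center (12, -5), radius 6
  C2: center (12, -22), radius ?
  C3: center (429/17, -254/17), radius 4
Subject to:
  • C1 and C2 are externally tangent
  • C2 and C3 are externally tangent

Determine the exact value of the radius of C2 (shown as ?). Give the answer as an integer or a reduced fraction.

1. [ext C1·C2]  r_C2² + 12r_C2 − 253 = 0  ⇒  r_C2 = 11 (r>0 drops 1)
2. [ext C2·C3]  r_C2² + 8r_C2 − 209 = 0  ⇒  r_C2 = 11 (r>0 drops 1)

11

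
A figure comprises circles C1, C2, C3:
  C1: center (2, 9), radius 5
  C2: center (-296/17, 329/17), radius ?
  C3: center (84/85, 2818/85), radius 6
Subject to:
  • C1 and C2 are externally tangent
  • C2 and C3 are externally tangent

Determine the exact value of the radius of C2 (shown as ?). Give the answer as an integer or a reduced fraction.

17

1. [ext C1·C2]  r_C2² + 10r_C2 − 459 = 0  ⇒  r_C2 = 17 (r>0 drops 1)
2. [ext C2·C3]  r_C2² + 12r_C2 − 493 = 0  ⇒  r_C2 = 17 (r>0 drops 1)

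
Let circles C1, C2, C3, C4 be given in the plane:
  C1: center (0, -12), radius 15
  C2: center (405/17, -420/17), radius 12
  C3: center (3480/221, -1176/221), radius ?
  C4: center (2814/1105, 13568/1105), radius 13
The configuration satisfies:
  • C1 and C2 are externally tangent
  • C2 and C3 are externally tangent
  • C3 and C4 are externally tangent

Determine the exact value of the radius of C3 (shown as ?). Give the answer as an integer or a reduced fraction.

9

1. [ext C2·C3]  r_C3² + 24r_C3 − 297 = 0  ⇒  r_C3 = 9 (r>0 drops 1)
2. [ext C3·C4]  r_C3² + 26r_C3 − 315 = 0  ⇒  r_C3 = 9 (r>0 drops 1)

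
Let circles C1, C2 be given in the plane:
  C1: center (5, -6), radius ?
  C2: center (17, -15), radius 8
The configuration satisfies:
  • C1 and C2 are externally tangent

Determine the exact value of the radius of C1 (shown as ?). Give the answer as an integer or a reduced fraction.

7

1. [ext C1·C2]  r_C1² + 16r_C1 − 161 = 0  ⇒  r_C1 = 7 (r>0 drops 1)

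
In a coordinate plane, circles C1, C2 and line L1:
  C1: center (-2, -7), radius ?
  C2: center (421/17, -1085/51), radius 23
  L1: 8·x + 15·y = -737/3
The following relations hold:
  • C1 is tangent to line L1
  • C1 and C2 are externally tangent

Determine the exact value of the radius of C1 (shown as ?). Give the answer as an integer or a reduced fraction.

1. [C1‖L1]  r_C1² − 484/9 = 0  ⇒  r_C1 = 22/3 (r>0 drops 1)
2. [ext C1·C2]  r_C1² + 46r_C1 − 3520/9 = 0  ⇒  r_C1 = 22/3 (r>0 drops 1)

22/3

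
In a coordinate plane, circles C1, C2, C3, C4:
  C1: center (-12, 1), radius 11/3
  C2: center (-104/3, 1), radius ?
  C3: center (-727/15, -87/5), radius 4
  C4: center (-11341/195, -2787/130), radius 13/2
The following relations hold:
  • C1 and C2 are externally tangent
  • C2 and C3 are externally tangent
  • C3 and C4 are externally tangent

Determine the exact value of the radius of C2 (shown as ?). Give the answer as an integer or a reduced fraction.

1. [ext C1·C2]  r_C2² + (22/3)r_C2 − 1501/3 = 0  ⇒  r_C2 = 19 (r>0 drops 1)
2. [ext C2·C3]  r_C2² + 8r_C2 − 513 = 0  ⇒  r_C2 = 19 (r>0 drops 1)

19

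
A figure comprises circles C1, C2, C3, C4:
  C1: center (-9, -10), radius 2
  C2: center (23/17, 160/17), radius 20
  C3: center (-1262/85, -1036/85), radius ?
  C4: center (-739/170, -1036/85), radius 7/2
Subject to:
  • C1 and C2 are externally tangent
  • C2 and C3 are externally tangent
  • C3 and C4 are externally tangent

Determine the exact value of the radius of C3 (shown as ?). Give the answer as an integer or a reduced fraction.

1. [ext C2·C3]  r_C3² + 40r_C3 − 329 = 0  ⇒  r_C3 = 7 (r>0 drops 1)
2. [ext C3·C4]  r_C3² + 7r_C3 − 98 = 0  ⇒  r_C3 = 7 (r>0 drops 1)

7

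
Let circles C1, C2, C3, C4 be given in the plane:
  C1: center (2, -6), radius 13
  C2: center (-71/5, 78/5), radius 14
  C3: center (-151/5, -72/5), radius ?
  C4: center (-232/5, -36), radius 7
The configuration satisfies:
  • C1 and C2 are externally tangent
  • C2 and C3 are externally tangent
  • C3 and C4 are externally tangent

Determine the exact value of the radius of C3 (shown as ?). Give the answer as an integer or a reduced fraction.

20

1. [ext C2·C3]  r_C3² + 28r_C3 − 960 = 0  ⇒  r_C3 = 20 (r>0 drops 1)
2. [ext C3·C4]  r_C3² + 14r_C3 − 680 = 0  ⇒  r_C3 = 20 (r>0 drops 1)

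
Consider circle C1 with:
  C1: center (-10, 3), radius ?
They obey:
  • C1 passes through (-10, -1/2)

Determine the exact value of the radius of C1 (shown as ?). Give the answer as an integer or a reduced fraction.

7/2

1. [C1∋P]  r_C1² − 49/4 = 0  ⇒  r_C1 = 7/2 (r>0 drops 1)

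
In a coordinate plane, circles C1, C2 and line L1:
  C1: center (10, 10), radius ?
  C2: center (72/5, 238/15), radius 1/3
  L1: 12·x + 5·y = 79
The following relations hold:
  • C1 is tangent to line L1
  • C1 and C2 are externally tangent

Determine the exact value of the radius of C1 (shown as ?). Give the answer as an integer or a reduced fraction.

7

1. [C1‖L1]  r_C1² − 49 = 0  ⇒  r_C1 = 7 (r>0 drops 1)
2. [ext C1·C2]  r_C1² + (2/3)r_C1 − 161/3 = 0  ⇒  r_C1 = 7 (r>0 drops 1)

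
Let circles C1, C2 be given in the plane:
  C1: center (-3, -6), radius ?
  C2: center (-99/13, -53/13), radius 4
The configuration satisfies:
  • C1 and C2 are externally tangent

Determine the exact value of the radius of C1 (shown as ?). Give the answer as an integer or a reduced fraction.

1

1. [ext C1·C2]  r_C1² + 8r_C1 − 9 = 0  ⇒  r_C1 = 1 (r>0 drops 1)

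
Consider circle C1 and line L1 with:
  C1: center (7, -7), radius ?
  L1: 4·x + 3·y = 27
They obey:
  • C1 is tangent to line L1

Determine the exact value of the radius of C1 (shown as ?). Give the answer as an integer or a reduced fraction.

1. [C1‖L1]  r_C1² − 16 = 0  ⇒  r_C1 = 4 (r>0 drops 1)

4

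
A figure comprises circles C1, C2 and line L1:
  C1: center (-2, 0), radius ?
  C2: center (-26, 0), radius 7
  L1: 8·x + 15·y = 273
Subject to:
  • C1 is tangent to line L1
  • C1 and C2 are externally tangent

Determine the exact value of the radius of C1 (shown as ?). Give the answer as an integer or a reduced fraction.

1. [C1‖L1]  r_C1² − 289 = 0  ⇒  r_C1 = 17 (r>0 drops 1)
2. [ext C1·C2]  r_C1² + 14r_C1 − 527 = 0  ⇒  r_C1 = 17 (r>0 drops 1)

17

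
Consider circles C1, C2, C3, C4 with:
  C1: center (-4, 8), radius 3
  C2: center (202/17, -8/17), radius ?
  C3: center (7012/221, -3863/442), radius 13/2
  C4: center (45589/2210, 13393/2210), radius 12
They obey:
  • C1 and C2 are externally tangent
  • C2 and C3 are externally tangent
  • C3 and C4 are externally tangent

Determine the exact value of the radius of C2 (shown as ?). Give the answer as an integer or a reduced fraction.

1. [ext C1·C2]  r_C2² + 6r_C2 − 315 = 0  ⇒  r_C2 = 15 (r>0 drops 1)
2. [ext C2·C3]  r_C2² + 13r_C2 − 420 = 0  ⇒  r_C2 = 15 (r>0 drops 1)

15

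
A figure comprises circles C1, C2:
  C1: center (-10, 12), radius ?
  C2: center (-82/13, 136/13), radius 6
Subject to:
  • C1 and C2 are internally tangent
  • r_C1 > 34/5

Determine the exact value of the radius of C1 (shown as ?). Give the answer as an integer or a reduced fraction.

10

1. [int C1,C2]  r_C1² − 12r_C1 + 20 = 0  ⇒  r_C1 = 2 or 10
2. given r_C1 > 34/5: keep 10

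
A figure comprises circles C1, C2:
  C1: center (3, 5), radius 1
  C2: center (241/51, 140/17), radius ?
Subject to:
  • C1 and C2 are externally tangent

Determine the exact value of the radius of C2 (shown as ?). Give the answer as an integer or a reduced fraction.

1. [ext C1·C2]  r_C2² + 2r_C2 − 112/9 = 0  ⇒  r_C2 = 8/3 (r>0 drops 1)

8/3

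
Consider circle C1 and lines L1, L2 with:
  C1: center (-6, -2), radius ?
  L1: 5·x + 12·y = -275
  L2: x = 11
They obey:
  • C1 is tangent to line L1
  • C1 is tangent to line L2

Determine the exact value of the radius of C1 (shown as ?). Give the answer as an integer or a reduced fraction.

17

1. [C1‖L1]  r_C1² − 289 = 0  ⇒  r_C1 = 17 (r>0 drops 1)
2. [C1‖L2]  r_C1² − 289 = 0  ⇒  r_C1 = 17 (r>0 drops 1)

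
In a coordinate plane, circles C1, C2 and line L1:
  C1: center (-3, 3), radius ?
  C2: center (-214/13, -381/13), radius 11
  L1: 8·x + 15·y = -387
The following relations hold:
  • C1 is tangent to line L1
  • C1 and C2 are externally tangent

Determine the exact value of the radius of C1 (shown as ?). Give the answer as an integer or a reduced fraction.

24

1. [C1‖L1]  r_C1² − 576 = 0  ⇒  r_C1 = 24 (r>0 drops 1)
2. [ext C1·C2]  r_C1² + 22r_C1 − 1104 = 0  ⇒  r_C1 = 24 (r>0 drops 1)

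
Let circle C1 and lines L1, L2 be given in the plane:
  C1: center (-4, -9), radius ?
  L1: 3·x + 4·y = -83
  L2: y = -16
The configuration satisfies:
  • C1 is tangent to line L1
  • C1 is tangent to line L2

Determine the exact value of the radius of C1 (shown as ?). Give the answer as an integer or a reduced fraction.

1. [C1‖L1]  r_C1² − 49 = 0  ⇒  r_C1 = 7 (r>0 drops 1)
2. [C1‖L2]  r_C1² − 49 = 0  ⇒  r_C1 = 7 (r>0 drops 1)

7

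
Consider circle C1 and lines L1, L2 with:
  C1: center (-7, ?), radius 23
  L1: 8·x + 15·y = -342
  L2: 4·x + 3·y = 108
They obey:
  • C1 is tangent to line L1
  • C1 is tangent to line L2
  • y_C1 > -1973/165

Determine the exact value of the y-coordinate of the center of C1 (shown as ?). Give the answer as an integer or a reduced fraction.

1. [C1‖L1]  y_C1² + (572/15)y_C1 − 4739/15 = 0  ⇒  y_C1 = -677/15 or 7
2. [C1‖L2]  y_C1² − (272/3)y_C1 + 1757/3 = 0  ⇒  y_C1 = 7 or 251/3

7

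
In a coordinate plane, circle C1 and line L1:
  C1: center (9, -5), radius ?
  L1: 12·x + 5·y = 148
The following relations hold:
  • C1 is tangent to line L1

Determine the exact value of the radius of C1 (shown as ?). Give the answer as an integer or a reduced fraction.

5

1. [C1‖L1]  r_C1² − 25 = 0  ⇒  r_C1 = 5 (r>0 drops 1)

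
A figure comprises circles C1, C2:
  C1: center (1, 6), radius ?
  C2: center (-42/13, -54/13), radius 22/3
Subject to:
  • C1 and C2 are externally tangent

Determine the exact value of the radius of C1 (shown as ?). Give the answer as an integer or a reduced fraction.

11/3

1. [ext C1·C2]  r_C1² + (44/3)r_C1 − 605/9 = 0  ⇒  r_C1 = 11/3 (r>0 drops 1)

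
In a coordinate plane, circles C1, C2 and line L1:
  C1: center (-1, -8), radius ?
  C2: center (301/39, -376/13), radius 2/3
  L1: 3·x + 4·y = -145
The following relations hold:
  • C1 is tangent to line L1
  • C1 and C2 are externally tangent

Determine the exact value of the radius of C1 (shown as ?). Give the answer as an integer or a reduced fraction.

1. [C1‖L1]  r_C1² − 484 = 0  ⇒  r_C1 = 22 (r>0 drops 1)
2. [ext C1·C2]  r_C1² + (4/3)r_C1 − 1540/3 = 0  ⇒  r_C1 = 22 (r>0 drops 1)

22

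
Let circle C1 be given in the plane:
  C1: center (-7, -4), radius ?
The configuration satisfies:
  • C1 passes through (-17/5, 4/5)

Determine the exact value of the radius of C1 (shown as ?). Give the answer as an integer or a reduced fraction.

1. [C1∋P]  r_C1² − 36 = 0  ⇒  r_C1 = 6 (r>0 drops 1)

6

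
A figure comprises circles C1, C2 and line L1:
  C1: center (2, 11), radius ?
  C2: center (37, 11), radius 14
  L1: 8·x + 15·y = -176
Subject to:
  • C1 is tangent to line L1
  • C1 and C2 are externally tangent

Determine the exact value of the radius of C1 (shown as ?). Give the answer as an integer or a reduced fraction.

1. [C1‖L1]  r_C1² − 441 = 0  ⇒  r_C1 = 21 (r>0 drops 1)
2. [ext C1·C2]  r_C1² + 28r_C1 − 1029 = 0  ⇒  r_C1 = 21 (r>0 drops 1)

21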